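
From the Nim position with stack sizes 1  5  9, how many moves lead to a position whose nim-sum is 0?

Nim-sum: 1 XOR 5 XOR 9 = 13.
The overall nim-sum is X = 13. A stack of size p has a winning move iff p XOR X < p (reduce it to p XOR X).
  1: 1 XOR 13 = 12 ≥ 1 — no move.
  5: 5 XOR 13 = 8 ≥ 5 — no move.
  9: 9 XOR 13 = 4 < 9 — winning move (to 4).
That gives 1 winning move.

1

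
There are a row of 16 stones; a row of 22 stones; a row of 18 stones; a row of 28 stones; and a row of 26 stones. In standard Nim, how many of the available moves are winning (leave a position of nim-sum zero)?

5

Compute the nim-sum pairwise:
16 ⊕ 22 = 6
6 ⊕ 18 = 20
20 ⊕ 28 = 8
8 ⊕ 26 = 18
The overall nim-sum is X = 18. A row of size p has a winning move iff p XOR X < p (reduce it to p XOR X).
  16: 16 XOR 18 = 2 < 16 — winning move (to 2).
  22: 22 XOR 18 = 4 < 22 — winning move (to 4).
  18: 18 XOR 18 = 0 < 18 — winning move (to 0).
  28: 28 XOR 18 = 14 < 28 — winning move (to 14).
  26: 26 XOR 18 = 8 < 26 — winning move (to 8).
That gives 5 winning moves.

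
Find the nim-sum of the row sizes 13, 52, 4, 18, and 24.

Nim-sum: 13 ⊕ 52 ⊕ 4 ⊕ 18 ⊕ 24 = 55.

55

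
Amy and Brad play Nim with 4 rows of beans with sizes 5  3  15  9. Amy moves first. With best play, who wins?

Brad wins

Bitwise XOR of the heap sizes:
  0101  (5)
  0011  (3)
  1111  (15)
  1001  (9)
  ----
  0000  (0)
The nim-sum is 0, so this is a P-position: the player to move is in a losing position under optimal play; Amy is about to move from it and so loses — Brad wins.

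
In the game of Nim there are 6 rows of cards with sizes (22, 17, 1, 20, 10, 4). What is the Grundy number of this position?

28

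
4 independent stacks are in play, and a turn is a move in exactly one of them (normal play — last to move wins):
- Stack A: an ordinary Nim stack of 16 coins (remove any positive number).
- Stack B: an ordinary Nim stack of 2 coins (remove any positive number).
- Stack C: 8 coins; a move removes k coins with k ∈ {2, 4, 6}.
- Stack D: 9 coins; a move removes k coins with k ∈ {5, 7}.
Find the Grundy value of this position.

Stack A is a plain Nim stack of size 16, so its Grundy value is 16.
Stack B is a plain Nim stack of size 2, so its Grundy value is 2.
Build the Grundy sequence for stack C with g(k) = mex{g(k−s) : s ∈ {2, 4, 6}, s ≤ k}:
g(0) = mex{} = 0
g(1) = mex{} = 0
g(2) = mex{0} = 1
g(3) = mex{0} = 1
g(4) = mex{0,1} = 2
g(5) = mex{0,1} = 2
g(6) = mex{0,1,2} = 3
g(7) = mex{0,1,2} = 3
g(8) = mex{1,2,3} = 0
So g(8) = 0.
Build the Grundy sequence for stack D with g(k) = mex{g(k−s) : s ∈ {5, 7}, s ≤ k}:
k:     0  1  2  3  4  5  6  7  8  9
g(k):  0  0  0  0  0  1  1  1  1  1
So g(9) = 1.
The value of a disjunctive sum is the nim-sum of the parts.
Combined value = 16 XOR 2 XOR 0 XOR 1 = 19.

19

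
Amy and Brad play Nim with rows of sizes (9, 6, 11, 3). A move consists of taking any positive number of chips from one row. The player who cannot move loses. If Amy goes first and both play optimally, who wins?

Amy wins

Compute the nim-sum pairwise:
9 ⊕ 6 = 15
15 ⊕ 11 = 4
4 ⊕ 3 = 7
The nim-sum is 7 ≠ 0, so this is an N-position: the player to move can win; Amy has a winning move.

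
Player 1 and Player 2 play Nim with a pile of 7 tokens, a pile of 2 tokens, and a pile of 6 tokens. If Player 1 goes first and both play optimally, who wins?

Nim-sum: 7 ⊕ 2 ⊕ 6 = 3.
The nim-sum is 3 ≠ 0, so this is an N-position: the player to move can win; Player 1 has a winning move.

Player 1 wins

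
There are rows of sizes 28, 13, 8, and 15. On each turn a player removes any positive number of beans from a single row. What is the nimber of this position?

22

Nim-sum: 28 ^ 13 ^ 8 ^ 15 = 22.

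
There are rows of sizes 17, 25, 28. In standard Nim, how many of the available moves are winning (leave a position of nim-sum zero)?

3

Nim-sum: 17 ^ 25 ^ 28 = 20.
The overall nim-sum is X = 20. A row of size p has a winning move iff p XOR X < p (reduce it to p XOR X).
  17: 17 XOR 20 = 5 < 17 — winning move (to 5).
  25: 25 XOR 20 = 13 < 25 — winning move (to 13).
  28: 28 XOR 20 = 8 < 28 — winning move (to 8).
That gives 3 winning moves.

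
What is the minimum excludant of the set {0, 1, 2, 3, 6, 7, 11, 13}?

4

The values 0, 1, 2, 3 are all present; 4 is the first non-negative integer missing from the set.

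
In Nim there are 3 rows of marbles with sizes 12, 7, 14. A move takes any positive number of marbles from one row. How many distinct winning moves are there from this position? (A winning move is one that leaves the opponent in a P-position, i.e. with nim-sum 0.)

Nim-sum: 12 XOR 7 XOR 14 = 5.
The overall nim-sum is X = 5. A row of size p has a winning move iff p XOR X < p (reduce it to p XOR X).
  12: 12 XOR 5 = 9 < 12 — winning move (to 9).
  7: 7 XOR 5 = 2 < 7 — winning move (to 2).
  14: 14 XOR 5 = 11 < 14 — winning move (to 11).
That gives 3 winning moves.

3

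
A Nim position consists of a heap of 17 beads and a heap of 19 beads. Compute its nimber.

Nim-sum: 17 ⊕ 19 = 2.

2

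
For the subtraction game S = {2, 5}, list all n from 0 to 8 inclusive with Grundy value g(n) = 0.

Grundy values for subtraction set {2, 5}:
g(0) = mex{} = 0
g(1) = mex{} = 0
g(2) = mex{0} = 1
g(3) = mex{0} = 1
g(4) = mex{1} = 0
g(5) = mex{0,1} = 2
g(6) = mex{0} = 1
g(7) = mex{1,2} = 0
g(8) = mex{1} = 0
The P-positions (g = 0) in 0..8 are 0, 1, 4, 7, 8.

0, 1, 4, 7, 8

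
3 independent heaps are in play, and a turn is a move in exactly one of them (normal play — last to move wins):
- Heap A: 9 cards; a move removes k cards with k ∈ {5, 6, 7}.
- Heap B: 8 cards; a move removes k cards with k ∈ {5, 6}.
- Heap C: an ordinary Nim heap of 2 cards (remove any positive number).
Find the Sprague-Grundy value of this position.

For heap A, compute g(0), g(1), … with moves {5, 6, 7}:
g(0) = mex{} = 0
g(1) = mex{} = 0
g(2) = mex{} = 0
g(3) = mex{} = 0
g(4) = mex{} = 0
g(5) = mex{0} = 1
g(6) = mex{0} = 1
g(7) = mex{0} = 1
g(8) = mex{0} = 1
g(9) = mex{0} = 1
So g(9) = 1.
Build the Grundy sequence for heap B with g(k) = mex{g(k−s) : s ∈ {5, 6}, s ≤ k}:
g(0) = mex{} = 0
g(1) = mex{} = 0
g(2) = mex{} = 0
g(3) = mex{} = 0
g(4) = mex{} = 0
g(5) = mex{0} = 1
g(6) = mex{0} = 1
g(7) = mex{0} = 1
g(8) = mex{0} = 1
So g(8) = 1.
Heap C is a plain Nim heap of size 2, so its Grundy value is 2.
The value of a disjunctive sum is the nim-sum of the parts.
Combined value = 1 XOR 1 XOR 2 = 2.

2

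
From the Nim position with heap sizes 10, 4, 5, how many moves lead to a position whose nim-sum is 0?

Nim-sum: 10 XOR 4 XOR 5 = 11.
The overall nim-sum is X = 11. A heap of size p has a winning move iff p XOR X < p (reduce it to p XOR X).
  10: 10 XOR 11 = 1 < 10 — winning move (to 1).
  4: 4 XOR 11 = 15 ≥ 4 — no move.
  5: 5 XOR 11 = 14 ≥ 5 — no move.
That gives 1 winning move.

1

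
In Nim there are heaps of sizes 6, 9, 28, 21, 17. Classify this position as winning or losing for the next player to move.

Winning position

Compute the nim-sum pairwise:
6 ^ 9 = 15
15 ^ 28 = 19
19 ^ 21 = 6
6 ^ 17 = 23
The nim-sum is 23 ≠ 0, so this is an N-position: the player to move can win.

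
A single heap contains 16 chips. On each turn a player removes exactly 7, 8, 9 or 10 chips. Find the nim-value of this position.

2

Build the Grundy sequence with g(k) = mex{g(k−s) : s ∈ {7, 8, 9, 10}, s ≤ k}:
k:     0  1  2  3  4  5  6  7  8  9 10 11 12 13 14 15 16
g(k):  0  0  0  0  0  0  0  1  1  1  1  1  1  1  2  2  2
So g(16) = 2.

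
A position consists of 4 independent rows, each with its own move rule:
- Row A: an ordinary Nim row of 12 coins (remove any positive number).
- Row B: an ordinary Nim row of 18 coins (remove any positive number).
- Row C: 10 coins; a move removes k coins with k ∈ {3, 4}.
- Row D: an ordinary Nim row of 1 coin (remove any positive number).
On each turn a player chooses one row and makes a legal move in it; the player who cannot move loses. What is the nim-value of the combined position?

Row A is a plain Nim row of size 12, so its Grundy value is 12.
Row B is a plain Nim row of size 18, so its Grundy value is 18.
Grundy values for row C (subtraction set {3, 4}):
k:     0  1  2  3  4  5  6  7  8  9 10
g(k):  0  0  0  1  1  1  2  0  0  0  1
So g(10) = 1.
Row D is a plain Nim row of size 1, so its Grundy value is 1.
By the Sprague-Grundy theorem, the Grundy value of a sum of independent games is the XOR of the component values.
Combined value = 12 ⊕ 18 ⊕ 1 ⊕ 1 = 30.

30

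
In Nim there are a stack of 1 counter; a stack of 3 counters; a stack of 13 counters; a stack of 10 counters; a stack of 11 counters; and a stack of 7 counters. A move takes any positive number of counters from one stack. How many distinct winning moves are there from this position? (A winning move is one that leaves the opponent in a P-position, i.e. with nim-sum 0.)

3

Compute the nim-sum pairwise:
1 ⊕ 3 = 2
2 ⊕ 13 = 15
15 ⊕ 10 = 5
5 ⊕ 11 = 14
14 ⊕ 7 = 9
The overall nim-sum is X = 9. A stack of size p has a winning move iff p XOR X < p (reduce it to p XOR X).
  1: 1 XOR 9 = 8 ≥ 1 — no move.
  3: 3 XOR 9 = 10 ≥ 3 — no move.
  13: 13 XOR 9 = 4 < 13 — winning move (to 4).
  10: 10 XOR 9 = 3 < 10 — winning move (to 3).
  11: 11 XOR 9 = 2 < 11 — winning move (to 2).
  7: 7 XOR 9 = 14 ≥ 7 — no move.
That gives 3 winning moves.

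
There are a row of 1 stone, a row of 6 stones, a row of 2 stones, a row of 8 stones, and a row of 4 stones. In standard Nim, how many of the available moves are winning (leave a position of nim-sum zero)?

Nim-sum: 1 ⊕ 6 ⊕ 2 ⊕ 8 ⊕ 4 = 9.
The overall nim-sum is X = 9. A row of size p has a winning move iff p XOR X < p (reduce it to p XOR X).
  1: 1 XOR 9 = 8 ≥ 1 — no move.
  6: 6 XOR 9 = 15 ≥ 6 — no move.
  2: 2 XOR 9 = 11 ≥ 2 — no move.
  8: 8 XOR 9 = 1 < 8 — winning move (to 1).
  4: 4 XOR 9 = 13 ≥ 4 — no move.
That gives 1 winning move.

1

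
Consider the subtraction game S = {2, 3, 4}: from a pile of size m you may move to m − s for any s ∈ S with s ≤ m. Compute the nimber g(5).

Grundy values for subtraction set {2, 3, 4}:
k:     0  1  2  3  4  5
g(k):  0  0  1  1  2  2
So g(5) = 2.

2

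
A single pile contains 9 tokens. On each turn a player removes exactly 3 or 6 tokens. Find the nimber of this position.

0

Compute g(0), g(1), … for moves {3, 6}:
g(0) = mex{} = 0
g(1) = mex{} = 0
g(2) = mex{} = 0
g(3) = mex{0} = 1
g(4) = mex{0} = 1
g(5) = mex{0} = 1
g(6) = mex{0,1} = 2
g(7) = mex{0,1} = 2
g(8) = mex{0,1} = 2
g(9) = mex{1,2} = 0
So g(9) = 0.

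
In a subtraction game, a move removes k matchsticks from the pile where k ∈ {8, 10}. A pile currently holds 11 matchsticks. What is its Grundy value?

1

Grundy values for subtraction set {8, 10}:
g(0) = mex{} = 0
g(1) = mex{} = 0
g(2) = mex{} = 0
g(3) = mex{} = 0
g(4) = mex{} = 0
g(5) = mex{} = 0
g(6) = mex{} = 0
g(7) = mex{} = 0
g(8) = mex{0} = 1
g(9) = mex{0} = 1
g(10) = mex{0} = 1
g(11) = mex{0} = 1
So g(11) = 1.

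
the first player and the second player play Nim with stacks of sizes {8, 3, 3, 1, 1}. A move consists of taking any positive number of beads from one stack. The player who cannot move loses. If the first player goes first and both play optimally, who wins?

Compute the nim-sum pairwise:
8 ^ 3 = 11
11 ^ 3 = 8
8 ^ 1 = 9
9 ^ 1 = 8
The nim-sum is 8 ≠ 0, so this is an N-position: the player to move can win; the first player has a winning move.

the first player wins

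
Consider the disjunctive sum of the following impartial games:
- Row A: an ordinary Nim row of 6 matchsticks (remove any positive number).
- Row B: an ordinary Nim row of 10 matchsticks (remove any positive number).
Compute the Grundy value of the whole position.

Row A is a plain Nim row of size 6, so its Grundy value is 6.
Row B is a plain Nim row of size 10, so its Grundy value is 10.
By the Sprague-Grundy theorem, the Grundy value of a sum of independent games is the XOR of the component values.
Combined value = 6 ⊕ 10 = 12.

12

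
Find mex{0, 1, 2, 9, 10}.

The values 0, 1, 2 are all present; 3 is the first non-negative integer missing from the set.

3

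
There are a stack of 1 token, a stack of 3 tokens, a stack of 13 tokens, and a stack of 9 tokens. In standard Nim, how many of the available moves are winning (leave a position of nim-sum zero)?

1

Compute the nim-sum pairwise:
1 ^ 3 = 2
2 ^ 13 = 15
15 ^ 9 = 6
The overall nim-sum is X = 6. A stack of size p has a winning move iff p XOR X < p (reduce it to p XOR X).
  1: 1 XOR 6 = 7 ≥ 1 — no move.
  3: 3 XOR 6 = 5 ≥ 3 — no move.
  13: 13 XOR 6 = 11 < 13 — winning move (to 11).
  9: 9 XOR 6 = 15 ≥ 9 — no move.
That gives 1 winning move.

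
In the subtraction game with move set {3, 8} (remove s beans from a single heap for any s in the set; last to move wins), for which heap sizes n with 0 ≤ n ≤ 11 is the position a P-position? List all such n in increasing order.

0, 1, 2, 6, 7, 11

Compute g(0), g(1), … for moves {3, 8}:
k:     0  1  2  3  4  5  6  7  8  9 10 11
g(k):  0  0  0  1  1  1  0  0  2  1  1  0
The P-positions (g = 0) in 0..11 are 0, 1, 2, 6, 7, 11.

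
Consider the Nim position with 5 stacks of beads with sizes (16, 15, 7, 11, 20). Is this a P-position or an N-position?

N-position

Nim-sum: 16 ⊕ 15 ⊕ 7 ⊕ 11 ⊕ 20 = 7.
The nim-sum is 7 ≠ 0, so this is an N-position: the player to move can win.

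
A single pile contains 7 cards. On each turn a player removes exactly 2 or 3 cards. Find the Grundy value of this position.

1

Compute g(0), g(1), … for moves {2, 3}:
g(0) = mex{} = 0
g(1) = mex{} = 0
g(2) = mex{0} = 1
g(3) = mex{0} = 1
g(4) = mex{0,1} = 2
g(5) = mex{1} = 0
g(6) = mex{1,2} = 0
g(7) = mex{0,2} = 1
So g(7) = 1.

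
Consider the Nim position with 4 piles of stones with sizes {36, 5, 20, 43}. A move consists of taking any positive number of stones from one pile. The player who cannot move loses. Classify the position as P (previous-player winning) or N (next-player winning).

Nim-sum: 36 XOR 5 XOR 20 XOR 43 = 30.
The nim-sum is 30 ≠ 0, so this is an N-position: the player to move can win.

N-position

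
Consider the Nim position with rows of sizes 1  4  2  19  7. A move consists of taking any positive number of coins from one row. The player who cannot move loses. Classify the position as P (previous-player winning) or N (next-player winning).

N-position

Nim-sum: 1 XOR 4 XOR 2 XOR 19 XOR 7 = 19.
The nim-sum is 19 ≠ 0, so this is an N-position: the player to move can win.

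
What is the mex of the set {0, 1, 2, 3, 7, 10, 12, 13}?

4

The values 0, 1, 2, 3 are all present; 4 is the first non-negative integer missing from the set.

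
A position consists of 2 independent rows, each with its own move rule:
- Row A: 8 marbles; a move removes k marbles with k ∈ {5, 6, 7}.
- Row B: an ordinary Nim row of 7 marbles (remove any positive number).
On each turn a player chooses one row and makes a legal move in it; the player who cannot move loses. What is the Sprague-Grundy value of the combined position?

6

Build the Grundy sequence for row A with g(k) = mex{g(k−s) : s ∈ {5, 6, 7}, s ≤ k}:
g(0) = mex{} = 0
g(1) = mex{} = 0
g(2) = mex{} = 0
g(3) = mex{} = 0
g(4) = mex{} = 0
g(5) = mex{0} = 1
g(6) = mex{0} = 1
g(7) = mex{0} = 1
g(8) = mex{0} = 1
So g(8) = 1.
Row B is a plain Nim row of size 7, so its Grundy value is 7.
By the Sprague-Grundy theorem, the Grundy value of a sum of independent games is the XOR of the component values.
Combined value = 1 XOR 7 = 6.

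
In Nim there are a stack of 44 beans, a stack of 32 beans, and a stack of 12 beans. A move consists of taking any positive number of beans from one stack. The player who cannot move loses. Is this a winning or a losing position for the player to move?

Losing position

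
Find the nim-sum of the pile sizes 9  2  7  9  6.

3

Nim-sum: 9 ^ 2 ^ 7 ^ 9 ^ 6 = 3.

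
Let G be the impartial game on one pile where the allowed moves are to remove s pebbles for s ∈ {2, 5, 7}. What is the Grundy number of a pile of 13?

0

Compute g(0), g(1), … for moves {2, 5, 7}:
k:     0  1  2  3  4  5  6  7  8  9 10 11 12 13
g(k):  0  0  1  1  0  2  1  3  2  2  0  3  1  0
So g(13) = 0.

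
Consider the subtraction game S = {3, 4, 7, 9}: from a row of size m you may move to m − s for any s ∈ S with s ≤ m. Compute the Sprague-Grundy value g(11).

3

Compute g(0), g(1), … for moves {3, 4, 7, 9}:
g(0) = mex{} = 0
g(1) = mex{} = 0
g(2) = mex{} = 0
g(3) = mex{0} = 1
g(4) = mex{0} = 1
g(5) = mex{0} = 1
g(6) = mex{0,1} = 2
g(7) = mex{0,1} = 2
g(8) = mex{0,1} = 2
g(9) = mex{0,1,2} = 3
g(10) = mex{0,1,2} = 3
g(11) = mex{0,1,2} = 3
So g(11) = 3.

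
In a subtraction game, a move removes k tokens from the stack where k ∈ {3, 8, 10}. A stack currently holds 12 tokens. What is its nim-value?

2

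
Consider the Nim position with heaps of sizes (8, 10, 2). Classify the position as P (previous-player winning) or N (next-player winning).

Compute the nim-sum pairwise:
8 ⊕ 10 = 2
2 ⊕ 2 = 0
The nim-sum is 0, so this is a P-position: the player to move is in a losing position under optimal play.

P-position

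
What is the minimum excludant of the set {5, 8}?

0

0 is not in the set, so the mex is 0.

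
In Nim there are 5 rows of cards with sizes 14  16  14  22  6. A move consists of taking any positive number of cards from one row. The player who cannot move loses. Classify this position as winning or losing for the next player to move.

Losing position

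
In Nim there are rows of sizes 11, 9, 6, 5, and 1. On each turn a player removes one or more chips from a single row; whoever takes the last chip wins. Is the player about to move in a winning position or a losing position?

Compute the nim-sum pairwise:
11 ^ 9 = 2
2 ^ 6 = 4
4 ^ 5 = 1
1 ^ 1 = 0
The nim-sum is 0, so this is a P-position: the player to move is in a losing position under optimal play.

Losing position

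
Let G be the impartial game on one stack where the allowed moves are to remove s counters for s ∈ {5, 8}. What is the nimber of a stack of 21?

Compute g(0), g(1), … for moves {5, 8}:
k:     0  1  2  3  4  5  6  7  8  9 10 11 12 13 14 15 16 17 18 19 20 21
g(k):  0  0  0  0  0  1  1  1  1  1  2  2  2  0  0  0  0  0  1  1  1  1
So g(21) = 1.

1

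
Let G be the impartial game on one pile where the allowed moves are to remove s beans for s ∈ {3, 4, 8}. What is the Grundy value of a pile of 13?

0

Build the Grundy sequence with g(k) = mex{g(k−s) : s ∈ {3, 4, 8}, s ≤ k}:
k:     0  1  2  3  4  5  6  7  8  9 10 11 12 13
g(k):  0  0  0  1  1  1  2  0  2  3  1  3  0  0
So g(13) = 0.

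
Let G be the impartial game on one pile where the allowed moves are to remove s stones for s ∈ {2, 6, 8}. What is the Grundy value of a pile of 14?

0

Compute g(0), g(1), … for moves {2, 6, 8}:
k:     0  1  2  3  4  5  6  7  8  9 10 11 12 13 14
g(k):  0  0  1  1  0  0  1  1  2  2  3  3  2  2  0
So g(14) = 0.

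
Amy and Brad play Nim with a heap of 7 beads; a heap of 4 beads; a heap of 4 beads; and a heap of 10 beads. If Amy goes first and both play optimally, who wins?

Amy wins

Nim-sum: 7 ^ 4 ^ 4 ^ 10 = 13.
The nim-sum is 13 ≠ 0, so this is an N-position: the player to move can win; Amy has a winning move.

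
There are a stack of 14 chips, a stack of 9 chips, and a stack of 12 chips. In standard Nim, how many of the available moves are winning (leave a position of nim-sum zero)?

Nim-sum: 14 ^ 9 ^ 12 = 11.
The overall nim-sum is X = 11. A stack of size p has a winning move iff p XOR X < p (reduce it to p XOR X).
  14: 14 XOR 11 = 5 < 14 — winning move (to 5).
  9: 9 XOR 11 = 2 < 9 — winning move (to 2).
  12: 12 XOR 11 = 7 < 12 — winning move (to 7).
That gives 3 winning moves.

3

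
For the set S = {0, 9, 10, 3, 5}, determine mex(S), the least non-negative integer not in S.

1

0 is in the set but 1 is not, so the mex is 1.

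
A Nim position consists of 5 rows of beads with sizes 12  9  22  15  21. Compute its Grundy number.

9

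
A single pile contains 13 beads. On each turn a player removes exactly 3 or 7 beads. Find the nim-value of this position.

1

Compute g(0), g(1), … for moves {3, 7}:
k:     0  1  2  3  4  5  6  7  8  9 10 11 12 13
g(k):  0  0  0  1  1  1  0  2  2  1  0  0  0  1
So g(13) = 1.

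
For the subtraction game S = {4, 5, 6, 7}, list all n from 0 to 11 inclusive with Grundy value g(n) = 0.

Grundy values for subtraction set {4, 5, 6, 7}:
g(0) = mex{} = 0
g(1) = mex{} = 0
g(2) = mex{} = 0
g(3) = mex{} = 0
g(4) = mex{0} = 1
g(5) = mex{0} = 1
g(6) = mex{0} = 1
g(7) = mex{0} = 1
g(8) = mex{0,1} = 2
g(9) = mex{0,1} = 2
g(10) = mex{0,1} = 2
g(11) = mex{1} = 0
The P-positions (g = 0) in 0..11 are 0, 1, 2, 3, 11.

0, 1, 2, 3, 11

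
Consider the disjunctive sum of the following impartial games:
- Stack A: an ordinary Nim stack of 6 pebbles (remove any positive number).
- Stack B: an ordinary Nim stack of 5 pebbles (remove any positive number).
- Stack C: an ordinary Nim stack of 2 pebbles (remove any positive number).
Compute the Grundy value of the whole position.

1

Stack A is a plain Nim stack of size 6, so its Grundy value is 6.
Stack B is a plain Nim stack of size 5, so its Grundy value is 5.
Stack C is a plain Nim stack of size 2, so its Grundy value is 2.
The value of a disjunctive sum is the nim-sum of the parts.
Combined value = 6 XOR 5 XOR 2 = 1.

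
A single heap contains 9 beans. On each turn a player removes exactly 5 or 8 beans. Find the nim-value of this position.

Grundy values for subtraction set {5, 8}:
g(0) = mex{} = 0
g(1) = mex{} = 0
g(2) = mex{} = 0
g(3) = mex{} = 0
g(4) = mex{} = 0
g(5) = mex{0} = 1
g(6) = mex{0} = 1
g(7) = mex{0} = 1
g(8) = mex{0} = 1
g(9) = mex{0} = 1
So g(9) = 1.

1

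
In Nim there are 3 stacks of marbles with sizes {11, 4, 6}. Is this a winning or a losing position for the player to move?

Winning position

In binary:
  1011  (11)
  0100  (4)
  0110  (6)
  ----
  1001  (9)
The nim-sum is 9 ≠ 0, so this is an N-position: the player to move can win.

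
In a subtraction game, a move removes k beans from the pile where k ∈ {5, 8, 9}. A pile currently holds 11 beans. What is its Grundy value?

2

Build the Grundy sequence with g(k) = mex{g(k−s) : s ∈ {5, 8, 9}, s ≤ k}:
g(0) = mex{} = 0
g(1) = mex{} = 0
g(2) = mex{} = 0
g(3) = mex{} = 0
g(4) = mex{} = 0
g(5) = mex{0} = 1
g(6) = mex{0} = 1
g(7) = mex{0} = 1
g(8) = mex{0} = 1
g(9) = mex{0} = 1
g(10) = mex{0,1} = 2
g(11) = mex{0,1} = 2
So g(11) = 2.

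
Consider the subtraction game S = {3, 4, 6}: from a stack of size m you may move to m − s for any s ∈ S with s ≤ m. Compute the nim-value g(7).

2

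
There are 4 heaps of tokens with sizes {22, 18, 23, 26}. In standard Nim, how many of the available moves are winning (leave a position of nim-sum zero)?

Bitwise XOR of the heap sizes:
  10110  (22)
  10010  (18)
  10111  (23)
  11010  (26)
  -----
  01001  (9)
The overall nim-sum is X = 9. A heap of size p has a winning move iff p XOR X < p (reduce it to p XOR X).
  22: 22 XOR 9 = 31 ≥ 22 — no move.
  18: 18 XOR 9 = 27 ≥ 18 — no move.
  23: 23 XOR 9 = 30 ≥ 23 — no move.
  26: 26 XOR 9 = 19 < 26 — winning move (to 19).
That gives 1 winning move.

1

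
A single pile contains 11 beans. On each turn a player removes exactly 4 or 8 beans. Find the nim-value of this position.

2

Build the Grundy sequence with g(k) = mex{g(k−s) : s ∈ {4, 8}, s ≤ k}:
k:     0  1  2  3  4  5  6  7  8  9 10 11
g(k):  0  0  0  0  1  1  1  1  2  2  2  2
So g(11) = 2.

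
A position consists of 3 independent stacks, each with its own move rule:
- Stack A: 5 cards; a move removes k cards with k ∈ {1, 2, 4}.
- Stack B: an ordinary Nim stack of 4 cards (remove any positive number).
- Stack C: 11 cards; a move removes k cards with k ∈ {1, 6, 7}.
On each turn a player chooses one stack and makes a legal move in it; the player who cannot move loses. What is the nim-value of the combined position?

Build the Grundy sequence for stack A with g(k) = mex{g(k−s) : s ∈ {1, 2, 4}, s ≤ k}:
g(0) = mex{} = 0
g(1) = mex{0} = 1
g(2) = mex{0,1} = 2
g(3) = mex{1,2} = 0
g(4) = mex{0,2} = 1
g(5) = mex{0,1} = 2
So g(5) = 2.
Stack B is a plain Nim stack of size 4, so its Grundy value is 4.
Grundy values for stack C (subtraction set {1, 6, 7}):
k:     0  1  2  3  4  5  6  7  8  9 10 11
g(k):  0  1  0  1  0  1  2  3  2  3  2  3
So g(11) = 3.
By the Sprague-Grundy theorem, the Grundy value of a sum of independent games is the XOR of the component values.
Combined value = 2 ⊕ 4 ⊕ 3 = 5.

5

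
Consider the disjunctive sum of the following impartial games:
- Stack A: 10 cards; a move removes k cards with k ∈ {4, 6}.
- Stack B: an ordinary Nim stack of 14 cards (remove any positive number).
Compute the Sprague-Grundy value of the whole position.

Build the Grundy sequence for stack A with g(k) = mex{g(k−s) : s ∈ {4, 6}, s ≤ k}:
g(0) = mex{} = 0
g(1) = mex{} = 0
g(2) = mex{} = 0
g(3) = mex{} = 0
g(4) = mex{0} = 1
g(5) = mex{0} = 1
g(6) = mex{0} = 1
g(7) = mex{0} = 1
g(8) = mex{0,1} = 2
g(9) = mex{0,1} = 2
g(10) = mex{1} = 0
So g(10) = 0.
Stack B is a plain Nim stack of size 14, so its Grundy value is 14.
By the Sprague-Grundy theorem, the Grundy value of a sum of independent games is the XOR of the component values.
Combined value = 0 XOR 14 = 14.

14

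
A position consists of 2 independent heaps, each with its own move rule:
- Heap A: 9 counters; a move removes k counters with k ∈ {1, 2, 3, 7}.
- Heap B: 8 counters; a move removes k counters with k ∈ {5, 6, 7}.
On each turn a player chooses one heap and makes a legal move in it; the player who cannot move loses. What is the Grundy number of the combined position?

0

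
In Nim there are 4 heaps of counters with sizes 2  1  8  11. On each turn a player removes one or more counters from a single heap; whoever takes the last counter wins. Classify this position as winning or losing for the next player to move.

Losing position

Bitwise XOR of the heap sizes:
  0010  (2)
  0001  (1)
  1000  (8)
  1011  (11)
  ----
  0000  (0)
The nim-sum is 0, so this is a P-position: the player to move is in a losing position under optimal play.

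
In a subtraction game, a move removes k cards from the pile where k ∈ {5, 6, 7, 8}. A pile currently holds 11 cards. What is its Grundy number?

Build the Grundy sequence with g(k) = mex{g(k−s) : s ∈ {5, 6, 7, 8}, s ≤ k}:
k:     0  1  2  3  4  5  6  7  8  9 10 11
g(k):  0  0  0  0  0  1  1  1  1  1  2  2
So g(11) = 2.

2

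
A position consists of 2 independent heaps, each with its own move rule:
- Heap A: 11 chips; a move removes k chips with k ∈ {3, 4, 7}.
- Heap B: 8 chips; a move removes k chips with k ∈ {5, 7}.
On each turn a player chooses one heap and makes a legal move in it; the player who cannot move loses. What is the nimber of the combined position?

1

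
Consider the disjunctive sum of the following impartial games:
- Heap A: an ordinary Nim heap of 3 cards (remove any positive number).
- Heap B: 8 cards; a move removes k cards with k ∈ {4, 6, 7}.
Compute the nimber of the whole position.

Heap A is a plain Nim heap of size 3, so its Grundy value is 3.
For heap B, compute g(0), g(1), … with moves {4, 6, 7}:
k:     0  1  2  3  4  5  6  7  8
g(k):  0  0  0  0  1  1  1  1  2
So g(8) = 2.
By the Sprague-Grundy theorem, the Grundy value of a sum of independent games is the XOR of the component values.
Combined value = 3 XOR 2 = 1.

1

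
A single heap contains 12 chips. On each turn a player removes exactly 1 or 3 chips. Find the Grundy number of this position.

0

Grundy values for subtraction set {1, 3}:
k:     0  1  2  3  4  5  6  7  8  9 10 11 12
g(k):  0  1  0  1  0  1  0  1  0  1  0  1  0
So g(12) = 0.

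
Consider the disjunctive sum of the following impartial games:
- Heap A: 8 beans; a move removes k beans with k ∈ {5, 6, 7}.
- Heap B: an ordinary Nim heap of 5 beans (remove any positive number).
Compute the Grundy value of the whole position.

4

Grundy values for heap A (subtraction set {5, 6, 7}):
k:     0  1  2  3  4  5  6  7  8
g(k):  0  0  0  0  0  1  1  1  1
So g(8) = 1.
Heap B is a plain Nim heap of size 5, so its Grundy value is 5.
The value of a disjunctive sum is the nim-sum of the parts.
Combined value = 1 ⊕ 5 = 4.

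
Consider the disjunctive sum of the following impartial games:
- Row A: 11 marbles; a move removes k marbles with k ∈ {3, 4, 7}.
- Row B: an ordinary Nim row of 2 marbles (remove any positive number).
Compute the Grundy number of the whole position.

2

Build the Grundy sequence for row A with g(k) = mex{g(k−s) : s ∈ {3, 4, 7}, s ≤ k}:
g(0) = mex{} = 0
g(1) = mex{} = 0
g(2) = mex{} = 0
g(3) = mex{0} = 1
g(4) = mex{0} = 1
g(5) = mex{0} = 1
g(6) = mex{0,1} = 2
g(7) = mex{0,1} = 2
g(8) = mex{0,1} = 2
g(9) = mex{0,1,2} = 3
g(10) = mex{1,2} = 0
g(11) = mex{1,2} = 0
So g(11) = 0.
Row B is a plain Nim row of size 2, so its Grundy value is 2.
By the Sprague-Grundy theorem, the Grundy value of a sum of independent games is the XOR of the component values.
Combined value = 0 ⊕ 2 = 2.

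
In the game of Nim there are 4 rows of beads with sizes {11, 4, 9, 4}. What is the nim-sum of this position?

2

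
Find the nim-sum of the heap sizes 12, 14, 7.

5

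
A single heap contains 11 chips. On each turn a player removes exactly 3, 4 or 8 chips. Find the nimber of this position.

Grundy values for subtraction set {3, 4, 8}:
g(0) = mex{} = 0
g(1) = mex{} = 0
g(2) = mex{} = 0
g(3) = mex{0} = 1
g(4) = mex{0} = 1
g(5) = mex{0} = 1
g(6) = mex{0,1} = 2
g(7) = mex{1} = 0
g(8) = mex{0,1} = 2
g(9) = mex{0,1,2} = 3
g(10) = mex{0,2} = 1
g(11) = mex{0,1,2} = 3
So g(11) = 3.

3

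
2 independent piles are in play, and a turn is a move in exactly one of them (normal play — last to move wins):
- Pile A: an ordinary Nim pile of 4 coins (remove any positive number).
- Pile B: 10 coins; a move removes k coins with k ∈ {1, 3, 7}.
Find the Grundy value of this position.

4

Pile A is a plain Nim pile of size 4, so its Grundy value is 4.
Build the Grundy sequence for pile B with g(k) = mex{g(k−s) : s ∈ {1, 3, 7}, s ≤ k}:
k:     0  1  2  3  4  5  6  7  8  9 10
g(k):  0  1  0  1  0  1  0  1  0  1  0
So g(10) = 0.
By the Sprague-Grundy theorem, the Grundy value of a sum of independent games is the XOR of the component values.
Combined value = 4 XOR 0 = 4.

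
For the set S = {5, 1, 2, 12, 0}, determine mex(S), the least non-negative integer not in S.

3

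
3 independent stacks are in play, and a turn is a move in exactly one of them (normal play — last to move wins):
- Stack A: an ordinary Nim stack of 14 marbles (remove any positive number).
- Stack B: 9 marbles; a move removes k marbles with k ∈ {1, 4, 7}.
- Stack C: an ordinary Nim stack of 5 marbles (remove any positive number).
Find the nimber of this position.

10

Stack A is a plain Nim stack of size 14, so its Grundy value is 14.
Grundy values for stack B (subtraction set {1, 4, 7}):
k:     0  1  2  3  4  5  6  7  8  9
g(k):  0  1  0  1  2  0  1  2  0  1
So g(9) = 1.
Stack C is a plain Nim stack of size 5, so its Grundy value is 5.
The value of a disjunctive sum is the nim-sum of the parts.
Combined value = 14 XOR 1 XOR 5 = 10.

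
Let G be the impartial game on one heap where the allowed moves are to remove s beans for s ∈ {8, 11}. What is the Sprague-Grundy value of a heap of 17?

Grundy values for subtraction set {8, 11}:
k:     0  1  2  3  4  5  6  7  8  9 10 11 12 13 14 15 16 17
g(k):  0  0  0  0  0  0  0  0  1  1  1  1  1  1  1  1  2  2
So g(17) = 2.

2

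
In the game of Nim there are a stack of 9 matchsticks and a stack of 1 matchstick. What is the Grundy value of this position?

8

Compute the nim-sum pairwise:
9 ⊕ 1 = 8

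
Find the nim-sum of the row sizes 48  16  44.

12

Bitwise XOR of the heap sizes:
  110000  (48)
  010000  (16)
  101100  (44)
  ------
  001100  (12)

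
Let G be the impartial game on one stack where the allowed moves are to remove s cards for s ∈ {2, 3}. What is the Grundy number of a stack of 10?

Compute g(0), g(1), … for moves {2, 3}:
k:     0  1  2  3  4  5  6  7  8  9 10
g(k):  0  0  1  1  2  0  0  1  1  2  0
So g(10) = 0.

0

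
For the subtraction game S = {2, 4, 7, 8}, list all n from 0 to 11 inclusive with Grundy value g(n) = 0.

0, 1, 6, 11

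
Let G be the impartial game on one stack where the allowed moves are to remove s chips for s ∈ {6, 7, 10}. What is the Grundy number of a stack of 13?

2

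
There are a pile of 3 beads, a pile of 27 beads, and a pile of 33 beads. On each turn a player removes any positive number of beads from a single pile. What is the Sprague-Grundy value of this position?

57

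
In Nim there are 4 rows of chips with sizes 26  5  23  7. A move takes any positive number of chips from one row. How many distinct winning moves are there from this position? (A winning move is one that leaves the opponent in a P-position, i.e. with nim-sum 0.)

Compute the nim-sum pairwise:
26 ⊕ 5 = 31
31 ⊕ 23 = 8
8 ⊕ 7 = 15
The overall nim-sum is X = 15. A row of size p has a winning move iff p XOR X < p (reduce it to p XOR X).
  26: 26 XOR 15 = 21 < 26 — winning move (to 21).
  5: 5 XOR 15 = 10 ≥ 5 — no move.
  23: 23 XOR 15 = 24 ≥ 23 — no move.
  7: 7 XOR 15 = 8 ≥ 7 — no move.
That gives 1 winning move.

1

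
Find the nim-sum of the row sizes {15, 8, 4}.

Compute the nim-sum pairwise:
15 XOR 8 = 7
7 XOR 4 = 3

3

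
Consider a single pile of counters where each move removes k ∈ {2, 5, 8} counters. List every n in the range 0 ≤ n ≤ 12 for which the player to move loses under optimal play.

0, 1, 4, 7, 10, 11

Build the Grundy sequence with g(k) = mex{g(k−s) : s ∈ {2, 5, 8}, s ≤ k}:
g(0) = mex{} = 0
g(1) = mex{} = 0
g(2) = mex{0} = 1
g(3) = mex{0} = 1
g(4) = mex{1} = 0
g(5) = mex{0,1} = 2
g(6) = mex{0} = 1
g(7) = mex{1,2} = 0
g(8) = mex{0,1} = 2
g(9) = mex{0} = 1
g(10) = mex{1,2} = 0
g(11) = mex{1} = 0
g(12) = mex{0} = 1
The P-positions (g = 0) in 0..12 are 0, 1, 4, 7, 10, 11.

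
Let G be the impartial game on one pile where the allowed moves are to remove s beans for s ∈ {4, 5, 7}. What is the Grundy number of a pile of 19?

2

Grundy values for subtraction set {4, 5, 7}:
k:     0  1  2  3  4  5  6  7  8  9 10 11 12 13 14 15 16 17 18 19
g(k):  0  0  0  0  1  1  1  1  2  2  2  0  0  0  0  1  1  1  1  2
So g(19) = 2.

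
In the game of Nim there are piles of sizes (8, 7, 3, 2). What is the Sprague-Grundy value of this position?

Nim-sum: 8 XOR 7 XOR 3 XOR 2 = 14.

14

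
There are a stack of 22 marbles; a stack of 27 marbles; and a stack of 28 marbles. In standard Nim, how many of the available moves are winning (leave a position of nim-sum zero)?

In binary:
  10110  (22)
  11011  (27)
  11100  (28)
  -----
  10001  (17)
The overall nim-sum is X = 17. A stack of size p has a winning move iff p XOR X < p (reduce it to p XOR X).
  22: 22 XOR 17 = 7 < 22 — winning move (to 7).
  27: 27 XOR 17 = 10 < 27 — winning move (to 10).
  28: 28 XOR 17 = 13 < 28 — winning move (to 13).
That gives 3 winning moves.

3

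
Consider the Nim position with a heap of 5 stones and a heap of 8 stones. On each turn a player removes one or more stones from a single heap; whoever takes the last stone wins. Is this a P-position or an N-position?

Nim-sum: 5 ⊕ 8 = 13.
The nim-sum is 13 ≠ 0, so this is an N-position: the player to move can win.

N-position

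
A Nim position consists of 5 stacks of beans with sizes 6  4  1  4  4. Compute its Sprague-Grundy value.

3

Bitwise XOR of the heap sizes:
  110  (6)
  100  (4)
  001  (1)
  100  (4)
  100  (4)
  ---
  011  (3)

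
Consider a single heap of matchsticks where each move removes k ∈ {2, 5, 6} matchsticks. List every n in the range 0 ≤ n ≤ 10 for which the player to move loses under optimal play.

0, 1, 4, 8

Grundy values for subtraction set {2, 5, 6}:
k:     0  1  2  3  4  5  6  7  8  9 10
g(k):  0  0  1  1  0  2  1  3  0  2  1
The P-positions (g = 0) in 0..10 are 0, 1, 4, 8.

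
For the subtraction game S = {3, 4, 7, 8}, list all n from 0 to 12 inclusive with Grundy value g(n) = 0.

0, 1, 2, 11, 12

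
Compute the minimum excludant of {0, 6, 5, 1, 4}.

2

The values 0, 1 are all present; 2 is the first non-negative integer missing from the set.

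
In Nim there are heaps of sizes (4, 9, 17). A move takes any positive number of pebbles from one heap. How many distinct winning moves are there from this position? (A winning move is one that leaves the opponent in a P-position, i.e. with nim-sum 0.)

Nim-sum: 4 ^ 9 ^ 17 = 28.
The overall nim-sum is X = 28. A heap of size p has a winning move iff p XOR X < p (reduce it to p XOR X).
  4: 4 XOR 28 = 24 ≥ 4 — no move.
  9: 9 XOR 28 = 21 ≥ 9 — no move.
  17: 17 XOR 28 = 13 < 17 — winning move (to 13).
That gives 1 winning move.

1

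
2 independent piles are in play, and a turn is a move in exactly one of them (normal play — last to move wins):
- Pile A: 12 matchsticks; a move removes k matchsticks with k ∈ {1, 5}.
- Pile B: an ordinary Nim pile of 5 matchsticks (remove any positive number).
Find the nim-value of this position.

Build the Grundy sequence for pile A with g(k) = mex{g(k−s) : s ∈ {1, 5}, s ≤ k}:
k:     0  1  2  3  4  5  6  7  8  9 10 11 12
g(k):  0  1  0  1  0  1  0  1  0  1  0  1  0
So g(12) = 0.
Pile B is a plain Nim pile of size 5, so its Grundy value is 5.
By the Sprague-Grundy theorem, the Grundy value of a sum of independent games is the XOR of the component values.
Combined value = 0 ⊕ 5 = 5.

5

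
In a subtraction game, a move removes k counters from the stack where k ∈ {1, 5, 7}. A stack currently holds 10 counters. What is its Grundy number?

0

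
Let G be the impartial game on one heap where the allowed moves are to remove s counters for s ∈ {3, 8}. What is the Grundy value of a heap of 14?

Grundy values for subtraction set {3, 8}:
k:     0  1  2  3  4  5  6  7  8  9 10 11 12 13 14
g(k):  0  0  0  1  1  1  0  0  2  1  1  0  0  0  1
So g(14) = 1.

1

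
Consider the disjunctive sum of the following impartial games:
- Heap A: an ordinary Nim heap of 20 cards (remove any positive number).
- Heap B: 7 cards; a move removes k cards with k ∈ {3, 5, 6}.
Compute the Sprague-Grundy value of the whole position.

Heap A is a plain Nim heap of size 20, so its Grundy value is 20.
Build the Grundy sequence for heap B with g(k) = mex{g(k−s) : s ∈ {3, 5, 6}, s ≤ k}:
g(0) = mex{} = 0
g(1) = mex{} = 0
g(2) = mex{} = 0
g(3) = mex{0} = 1
g(4) = mex{0} = 1
g(5) = mex{0} = 1
g(6) = mex{0,1} = 2
g(7) = mex{0,1} = 2
So g(7) = 2.
By the Sprague-Grundy theorem, the Grundy value of a sum of independent games is the XOR of the component values.
Combined value = 20 XOR 2 = 22.

22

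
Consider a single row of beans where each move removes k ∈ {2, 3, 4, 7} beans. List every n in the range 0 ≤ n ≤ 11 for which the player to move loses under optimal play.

0, 1, 6, 11

Build the Grundy sequence with g(k) = mex{g(k−s) : s ∈ {2, 3, 4, 7}, s ≤ k}:
g(0) = mex{} = 0
g(1) = mex{} = 0
g(2) = mex{0} = 1
g(3) = mex{0} = 1
g(4) = mex{0,1} = 2
g(5) = mex{0,1} = 2
g(6) = mex{1,2} = 0
g(7) = mex{0,1,2} = 3
g(8) = mex{0,2} = 1
g(9) = mex{0,1,2,3} = 4
g(10) = mex{0,1,3} = 2
g(11) = mex{1,2,3,4} = 0
The P-positions (g = 0) in 0..11 are 0, 1, 6, 11.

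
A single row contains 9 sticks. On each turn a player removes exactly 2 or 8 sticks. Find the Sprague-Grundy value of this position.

2

Grundy values for subtraction set {2, 8}:
k:     0  1  2  3  4  5  6  7  8  9
g(k):  0  0  1  1  0  0  1  1  2  2
So g(9) = 2.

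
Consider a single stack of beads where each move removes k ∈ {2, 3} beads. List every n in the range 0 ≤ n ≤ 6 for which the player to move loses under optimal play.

0, 1, 5, 6

Build the Grundy sequence with g(k) = mex{g(k−s) : s ∈ {2, 3}, s ≤ k}:
g(0) = mex{} = 0
g(1) = mex{} = 0
g(2) = mex{0} = 1
g(3) = mex{0} = 1
g(4) = mex{0,1} = 2
g(5) = mex{1} = 0
g(6) = mex{1,2} = 0
The P-positions (g = 0) in 0..6 are 0, 1, 5, 6.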